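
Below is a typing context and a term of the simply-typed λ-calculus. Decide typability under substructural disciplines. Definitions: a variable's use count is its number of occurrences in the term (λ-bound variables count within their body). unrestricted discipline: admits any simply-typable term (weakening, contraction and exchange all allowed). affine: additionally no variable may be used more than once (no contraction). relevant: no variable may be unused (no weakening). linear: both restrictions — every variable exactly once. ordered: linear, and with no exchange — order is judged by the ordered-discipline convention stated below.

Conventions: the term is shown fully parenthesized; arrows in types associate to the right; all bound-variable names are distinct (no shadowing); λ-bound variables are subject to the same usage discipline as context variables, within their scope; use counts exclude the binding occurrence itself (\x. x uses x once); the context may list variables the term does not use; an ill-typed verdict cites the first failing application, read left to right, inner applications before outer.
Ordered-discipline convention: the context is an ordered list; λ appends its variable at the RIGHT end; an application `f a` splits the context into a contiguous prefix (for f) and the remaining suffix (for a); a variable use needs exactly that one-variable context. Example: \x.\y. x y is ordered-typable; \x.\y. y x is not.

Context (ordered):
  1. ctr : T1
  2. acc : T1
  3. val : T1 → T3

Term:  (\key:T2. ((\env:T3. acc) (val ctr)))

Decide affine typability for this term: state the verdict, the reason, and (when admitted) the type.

yes — ctr, acc, val, key, env: no repeats, contraction unneeded; term : T2 → T1
usage: ctr: 1; acc: 1; val: 1; key (λ-bound): 0; env (λ-bound): 0
order of uses: acc, val, ctr
typing: ✓ — T2 → T1
per-discipline verdicts: ordered ✗; linear ✗; affine ✓; relevant ✗; unrestricted ✓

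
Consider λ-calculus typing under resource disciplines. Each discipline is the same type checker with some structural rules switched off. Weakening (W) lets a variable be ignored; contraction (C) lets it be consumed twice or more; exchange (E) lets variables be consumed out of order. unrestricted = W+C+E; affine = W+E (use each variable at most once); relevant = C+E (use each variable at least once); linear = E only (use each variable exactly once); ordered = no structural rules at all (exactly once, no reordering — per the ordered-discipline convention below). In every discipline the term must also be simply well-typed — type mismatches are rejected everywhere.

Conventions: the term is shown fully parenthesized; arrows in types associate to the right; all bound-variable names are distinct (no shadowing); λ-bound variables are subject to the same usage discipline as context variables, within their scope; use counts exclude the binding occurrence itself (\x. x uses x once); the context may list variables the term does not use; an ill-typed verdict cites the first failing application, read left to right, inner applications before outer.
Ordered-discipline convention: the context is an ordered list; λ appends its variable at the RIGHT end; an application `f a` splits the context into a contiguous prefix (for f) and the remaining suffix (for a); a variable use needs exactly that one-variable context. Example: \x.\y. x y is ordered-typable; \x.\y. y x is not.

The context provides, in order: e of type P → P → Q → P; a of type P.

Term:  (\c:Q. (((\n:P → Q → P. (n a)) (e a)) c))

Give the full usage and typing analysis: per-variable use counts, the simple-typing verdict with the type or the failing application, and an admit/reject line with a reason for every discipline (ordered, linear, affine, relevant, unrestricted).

counts: e ×1, a ×2, c (bound) ×1, n (bound) ×1
use order (left to right): n, a, e, a, c
typing: ✓ — Q → P
ordered ✗ (uses contraction: a ×2)
linear ✗ (uses contraction: a ×2)
affine ✗ (uses contraction: a ×2)
relevant ✓ (none of e, a, c, n goes unused)
unrestricted ✓ (well-typed at Q → P; no restrictions here)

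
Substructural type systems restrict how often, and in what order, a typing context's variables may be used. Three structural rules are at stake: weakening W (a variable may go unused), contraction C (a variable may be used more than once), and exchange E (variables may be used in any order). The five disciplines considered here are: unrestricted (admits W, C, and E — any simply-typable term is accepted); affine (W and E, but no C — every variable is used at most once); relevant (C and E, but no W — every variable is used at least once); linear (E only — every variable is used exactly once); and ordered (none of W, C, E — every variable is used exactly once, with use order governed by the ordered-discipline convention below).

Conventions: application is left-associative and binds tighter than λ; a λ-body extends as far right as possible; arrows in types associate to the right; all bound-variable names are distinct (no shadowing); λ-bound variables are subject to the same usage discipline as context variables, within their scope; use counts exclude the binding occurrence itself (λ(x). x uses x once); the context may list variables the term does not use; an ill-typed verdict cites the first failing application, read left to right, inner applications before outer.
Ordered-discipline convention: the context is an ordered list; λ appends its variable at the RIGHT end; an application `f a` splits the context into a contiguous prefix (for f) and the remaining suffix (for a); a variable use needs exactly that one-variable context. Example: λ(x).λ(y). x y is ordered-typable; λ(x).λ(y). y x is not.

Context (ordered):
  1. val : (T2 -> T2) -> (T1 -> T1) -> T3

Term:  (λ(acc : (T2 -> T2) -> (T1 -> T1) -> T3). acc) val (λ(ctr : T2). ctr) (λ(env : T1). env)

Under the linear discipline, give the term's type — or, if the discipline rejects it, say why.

term : T3
variable uses: val: 1×; acc (bound): 1×; ctr (bound): 1×; env (bound): 1×
left-to-right use order: acc, val, ctr, env
typing: well-typed — term : T3
across the five disciplines: ordered ✓, linear ✓, affine ✓, relevant ✓, unrestricted ✓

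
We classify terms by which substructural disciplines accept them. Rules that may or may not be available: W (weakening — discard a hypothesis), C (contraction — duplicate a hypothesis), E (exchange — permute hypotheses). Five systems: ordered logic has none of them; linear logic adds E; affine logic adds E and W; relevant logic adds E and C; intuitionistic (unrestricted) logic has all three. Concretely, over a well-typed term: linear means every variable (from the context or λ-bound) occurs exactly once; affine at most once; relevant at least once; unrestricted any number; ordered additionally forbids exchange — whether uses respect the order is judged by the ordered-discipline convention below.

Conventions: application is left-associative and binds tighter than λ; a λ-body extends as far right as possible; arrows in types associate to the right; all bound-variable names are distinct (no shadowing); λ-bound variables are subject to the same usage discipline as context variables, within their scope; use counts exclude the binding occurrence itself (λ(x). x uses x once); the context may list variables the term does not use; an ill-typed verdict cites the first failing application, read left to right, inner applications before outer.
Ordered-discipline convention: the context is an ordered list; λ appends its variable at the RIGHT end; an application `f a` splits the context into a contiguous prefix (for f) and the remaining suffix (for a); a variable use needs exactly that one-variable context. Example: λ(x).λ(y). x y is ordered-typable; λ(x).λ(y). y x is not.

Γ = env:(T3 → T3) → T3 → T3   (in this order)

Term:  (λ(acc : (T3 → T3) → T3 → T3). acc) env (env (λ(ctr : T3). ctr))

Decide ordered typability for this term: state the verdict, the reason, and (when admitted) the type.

no — needs contraction — env ×2
counts: env: 2, acc (bound): 1, ctr (bound): 1
order of uses: acc, env, env, ctr
typing: well-typed — term : T3 → T3
across the five disciplines: ordered ✗ | linear ✗ | affine ✗ | relevant ✓ | unrestricted ✓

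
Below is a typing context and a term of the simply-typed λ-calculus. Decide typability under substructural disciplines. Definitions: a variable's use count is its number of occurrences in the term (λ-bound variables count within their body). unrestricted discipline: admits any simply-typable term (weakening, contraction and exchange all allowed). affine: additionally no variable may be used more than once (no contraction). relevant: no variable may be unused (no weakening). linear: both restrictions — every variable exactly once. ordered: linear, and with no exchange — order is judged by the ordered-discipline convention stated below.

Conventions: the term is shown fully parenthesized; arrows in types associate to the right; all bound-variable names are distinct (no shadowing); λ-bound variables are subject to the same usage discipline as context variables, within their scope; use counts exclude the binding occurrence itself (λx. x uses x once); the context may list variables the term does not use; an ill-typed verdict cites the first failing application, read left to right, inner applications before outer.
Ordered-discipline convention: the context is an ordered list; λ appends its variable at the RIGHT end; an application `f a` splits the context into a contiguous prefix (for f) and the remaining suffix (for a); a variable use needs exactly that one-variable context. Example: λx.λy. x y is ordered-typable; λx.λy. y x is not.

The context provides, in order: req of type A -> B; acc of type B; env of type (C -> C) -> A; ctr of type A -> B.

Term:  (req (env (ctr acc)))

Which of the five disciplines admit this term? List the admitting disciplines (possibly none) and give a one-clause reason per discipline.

admitted by: none
use counts: req: 1, acc: 1, env: 1, ctr: 1
left-to-right use order: req, env, ctr, acc
typing: ill-typed: a function awaiting A gets B
ordered: ✗, fails simple typing
linear: ✗, a type mismatch blocks all five
affine: ✗, the type mismatch rejects it
relevant: ✗, not simply typable
unrestricted: ✗, fails simple typing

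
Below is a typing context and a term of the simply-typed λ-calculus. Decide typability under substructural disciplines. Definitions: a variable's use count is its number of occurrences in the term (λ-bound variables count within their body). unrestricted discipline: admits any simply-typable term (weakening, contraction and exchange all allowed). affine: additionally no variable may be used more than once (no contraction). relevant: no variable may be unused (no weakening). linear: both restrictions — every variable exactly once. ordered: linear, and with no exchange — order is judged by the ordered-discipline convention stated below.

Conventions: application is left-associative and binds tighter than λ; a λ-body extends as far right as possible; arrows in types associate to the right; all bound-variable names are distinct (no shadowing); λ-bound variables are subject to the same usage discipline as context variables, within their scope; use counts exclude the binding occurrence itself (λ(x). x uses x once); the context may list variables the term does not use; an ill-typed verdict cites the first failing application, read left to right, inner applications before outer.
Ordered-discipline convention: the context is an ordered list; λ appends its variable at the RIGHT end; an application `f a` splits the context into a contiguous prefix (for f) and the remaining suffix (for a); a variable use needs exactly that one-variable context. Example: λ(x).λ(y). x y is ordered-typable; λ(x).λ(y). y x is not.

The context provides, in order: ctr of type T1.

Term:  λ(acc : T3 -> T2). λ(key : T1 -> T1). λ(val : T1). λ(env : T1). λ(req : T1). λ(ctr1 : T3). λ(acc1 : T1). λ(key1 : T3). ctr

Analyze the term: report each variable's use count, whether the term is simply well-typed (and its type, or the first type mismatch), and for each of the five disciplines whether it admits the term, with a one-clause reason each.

variable uses: ctr: 1×; acc [bound]: 0×; key [bound]: 0×; val [bound]: 0×; env [bound]: 0×; req [bound]: 0×; ctr1 [bound]: 0×; acc1 [bound]: 0×; key1 [bound]: 0×
uses in reading order: ctr
typing: the term checks, with type (T3 -> T2) -> (T1 -> T1) -> T1 -> T1 -> T1 -> T3 -> T1 -> T3 -> T1
ordered: ✗ — needs weakening: acc, key, val, env, req, ctr1, acc1, key1 unused
linear: ✗ — needs weakening: acc, key, val, env, req, ctr1, acc1, key1 unused
affine: ✓ — at most one use each (ctr, acc, key, val, env, req, ctr1, acc1, key1)
relevant: ✗ — needs weakening: acc, key, val, env, req, ctr1, acc1, key1 unused
unrestricted: ✓ — well-typed at (T3 -> T2) -> (T1 -> T1) -> T1 -> T1 -> T1 -> T3 -> T1 -> T3 -> T1; no restrictions here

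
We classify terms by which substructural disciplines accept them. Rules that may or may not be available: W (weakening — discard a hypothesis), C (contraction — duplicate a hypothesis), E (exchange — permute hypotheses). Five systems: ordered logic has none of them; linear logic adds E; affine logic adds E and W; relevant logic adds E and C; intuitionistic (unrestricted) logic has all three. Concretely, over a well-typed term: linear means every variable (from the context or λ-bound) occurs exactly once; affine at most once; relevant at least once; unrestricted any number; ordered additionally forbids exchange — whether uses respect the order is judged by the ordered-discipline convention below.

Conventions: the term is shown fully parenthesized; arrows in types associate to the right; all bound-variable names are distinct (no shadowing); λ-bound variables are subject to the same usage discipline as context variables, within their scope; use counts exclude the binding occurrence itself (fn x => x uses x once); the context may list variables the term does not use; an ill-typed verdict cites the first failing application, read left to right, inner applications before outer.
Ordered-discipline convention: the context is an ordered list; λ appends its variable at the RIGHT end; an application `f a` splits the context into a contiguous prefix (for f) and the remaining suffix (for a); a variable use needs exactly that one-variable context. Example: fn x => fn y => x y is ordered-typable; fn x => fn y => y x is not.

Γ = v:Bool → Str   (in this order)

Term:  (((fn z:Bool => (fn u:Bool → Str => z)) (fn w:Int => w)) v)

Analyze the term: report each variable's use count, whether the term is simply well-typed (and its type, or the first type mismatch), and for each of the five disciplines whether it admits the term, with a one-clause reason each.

usage: v=1, z (λ-bound)=1, u (λ-bound)=0, w (λ-bound)=1
order of uses: z, w, v
typing: ill-typed: argument of type Int → Int where Bool is required
ordered: ✗ — the type mismatch rejects it
linear: ✗ — not simply typable
affine: ✗ — fails simple typing
relevant: ✗ — a type mismatch blocks all five
unrestricted: ✗ — the type mismatch rejects it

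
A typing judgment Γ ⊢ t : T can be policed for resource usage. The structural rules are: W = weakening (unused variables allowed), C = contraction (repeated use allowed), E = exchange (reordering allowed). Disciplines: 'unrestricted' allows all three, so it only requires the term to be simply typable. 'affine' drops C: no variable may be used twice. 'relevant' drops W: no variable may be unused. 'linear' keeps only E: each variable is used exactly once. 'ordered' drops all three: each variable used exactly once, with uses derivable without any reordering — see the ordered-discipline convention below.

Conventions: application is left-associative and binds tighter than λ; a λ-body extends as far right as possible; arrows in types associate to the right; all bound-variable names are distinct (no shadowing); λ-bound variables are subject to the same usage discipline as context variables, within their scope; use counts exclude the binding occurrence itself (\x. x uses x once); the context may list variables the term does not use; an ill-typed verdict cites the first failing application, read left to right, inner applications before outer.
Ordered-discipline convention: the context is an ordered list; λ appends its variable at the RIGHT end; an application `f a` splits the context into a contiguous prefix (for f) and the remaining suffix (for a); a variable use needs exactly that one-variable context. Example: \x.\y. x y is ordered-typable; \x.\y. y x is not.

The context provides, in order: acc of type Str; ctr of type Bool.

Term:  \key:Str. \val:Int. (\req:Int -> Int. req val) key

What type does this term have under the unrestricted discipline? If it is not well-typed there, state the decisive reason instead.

not well-typed under unrestricted — fails simple typing
use counts: acc: 0×; ctr: 0×; key [bound]: 1×; val [bound]: 1×; req [bound]: 1×
left-to-right use order: req, val, key
typing: ill-typed: an argument Str mismatches the expected Int -> Int
all disciplines: ordered ✗ | linear ✗ | affine ✗ | relevant ✗ | unrestricted ✗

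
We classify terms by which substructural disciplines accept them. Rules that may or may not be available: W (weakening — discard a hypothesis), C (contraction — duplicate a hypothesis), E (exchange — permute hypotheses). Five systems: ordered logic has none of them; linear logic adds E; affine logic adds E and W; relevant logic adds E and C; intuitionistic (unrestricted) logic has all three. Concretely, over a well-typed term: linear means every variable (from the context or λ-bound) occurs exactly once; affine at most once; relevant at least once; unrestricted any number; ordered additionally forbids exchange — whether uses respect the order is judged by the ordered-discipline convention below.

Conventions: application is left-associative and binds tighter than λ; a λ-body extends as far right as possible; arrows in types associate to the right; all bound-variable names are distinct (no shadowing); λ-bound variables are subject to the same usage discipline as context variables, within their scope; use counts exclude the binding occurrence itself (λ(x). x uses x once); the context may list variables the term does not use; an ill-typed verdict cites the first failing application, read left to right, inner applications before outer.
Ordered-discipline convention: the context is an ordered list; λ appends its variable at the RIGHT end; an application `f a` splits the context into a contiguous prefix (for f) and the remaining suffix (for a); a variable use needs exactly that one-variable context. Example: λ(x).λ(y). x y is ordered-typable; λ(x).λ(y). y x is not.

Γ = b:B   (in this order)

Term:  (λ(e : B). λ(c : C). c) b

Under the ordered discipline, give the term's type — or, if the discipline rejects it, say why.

not well-typed under ordered — e never used (weakening)
variable uses: b: 1, e (λ-bound): 0, c (λ-bound): 1
use order (left to right): c, b
typing: the term checks, with type C → C
all disciplines: ordered ✗, linear ✗, affine ✓, relevant ✗, unrestricted ✓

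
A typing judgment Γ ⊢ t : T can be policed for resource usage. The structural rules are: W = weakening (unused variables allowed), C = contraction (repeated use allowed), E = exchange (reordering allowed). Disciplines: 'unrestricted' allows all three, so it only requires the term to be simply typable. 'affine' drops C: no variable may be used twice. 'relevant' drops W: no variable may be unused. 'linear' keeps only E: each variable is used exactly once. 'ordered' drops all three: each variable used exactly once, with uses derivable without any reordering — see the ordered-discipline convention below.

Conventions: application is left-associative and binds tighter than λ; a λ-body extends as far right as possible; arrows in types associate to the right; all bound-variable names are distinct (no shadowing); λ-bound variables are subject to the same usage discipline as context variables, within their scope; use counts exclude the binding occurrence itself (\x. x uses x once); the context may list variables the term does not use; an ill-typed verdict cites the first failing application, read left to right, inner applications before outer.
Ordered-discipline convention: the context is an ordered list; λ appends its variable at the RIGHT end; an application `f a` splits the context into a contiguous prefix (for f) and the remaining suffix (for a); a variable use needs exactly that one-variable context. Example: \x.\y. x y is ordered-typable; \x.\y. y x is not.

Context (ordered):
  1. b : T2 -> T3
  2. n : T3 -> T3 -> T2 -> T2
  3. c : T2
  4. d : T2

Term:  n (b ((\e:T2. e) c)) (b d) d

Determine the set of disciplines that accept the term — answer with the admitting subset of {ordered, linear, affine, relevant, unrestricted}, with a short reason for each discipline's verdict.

accepted by: relevant, unrestricted
counts: b: 2×; n: 1×; c: 1×; d: 2×; e (bound): 1×
use order (left to right): n, b, e, c, b, d, d
typing: well-typed — term : T2
ordered: ✗, b ×2, d ×2 used more than once (contraction)
linear: ✗, b ×2, d ×2 used more than once (contraction)
affine: ✗, b ×2, d ×2 used more than once (contraction)
relevant: ✓, none of b, n, c, d, e goes unused
unrestricted: ✓, type-checks (T2) and nothing is barred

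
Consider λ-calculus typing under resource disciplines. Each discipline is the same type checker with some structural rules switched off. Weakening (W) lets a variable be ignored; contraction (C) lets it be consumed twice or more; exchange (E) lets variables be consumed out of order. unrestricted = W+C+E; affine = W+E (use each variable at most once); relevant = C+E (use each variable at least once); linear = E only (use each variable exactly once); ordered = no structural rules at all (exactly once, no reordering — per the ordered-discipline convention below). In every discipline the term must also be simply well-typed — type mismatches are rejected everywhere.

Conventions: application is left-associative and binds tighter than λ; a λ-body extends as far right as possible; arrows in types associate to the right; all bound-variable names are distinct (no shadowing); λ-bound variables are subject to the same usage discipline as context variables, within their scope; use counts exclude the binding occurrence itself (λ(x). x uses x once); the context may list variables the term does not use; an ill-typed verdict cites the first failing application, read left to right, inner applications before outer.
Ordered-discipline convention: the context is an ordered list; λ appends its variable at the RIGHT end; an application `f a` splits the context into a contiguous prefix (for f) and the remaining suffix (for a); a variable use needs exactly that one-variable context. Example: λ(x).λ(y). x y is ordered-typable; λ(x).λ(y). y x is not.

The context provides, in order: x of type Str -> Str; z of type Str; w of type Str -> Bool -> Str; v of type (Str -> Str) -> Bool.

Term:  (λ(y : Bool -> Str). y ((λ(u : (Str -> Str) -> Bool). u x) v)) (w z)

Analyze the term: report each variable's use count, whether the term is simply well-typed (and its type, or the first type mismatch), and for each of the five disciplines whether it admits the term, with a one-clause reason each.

use counts: x: 1×; z: 1×; w: 1×; v: 1×; y (λ-bound): 1×; u (λ-bound): 1×
left-to-right use order: y, u, x, v, w, z
typing: well-typed — term : Str
ordered: ✗, needs exchange: uses follow y, u, x, v, w, z
linear: ✓, single use per variable (x, z, w, v, y, u)
affine: ✓, none of x, z, w, v, y, u used more than once
relevant: ✓, every one of x, z, w, v, y, u appears
unrestricted: ✓, type-checks (Str) and nothing is barred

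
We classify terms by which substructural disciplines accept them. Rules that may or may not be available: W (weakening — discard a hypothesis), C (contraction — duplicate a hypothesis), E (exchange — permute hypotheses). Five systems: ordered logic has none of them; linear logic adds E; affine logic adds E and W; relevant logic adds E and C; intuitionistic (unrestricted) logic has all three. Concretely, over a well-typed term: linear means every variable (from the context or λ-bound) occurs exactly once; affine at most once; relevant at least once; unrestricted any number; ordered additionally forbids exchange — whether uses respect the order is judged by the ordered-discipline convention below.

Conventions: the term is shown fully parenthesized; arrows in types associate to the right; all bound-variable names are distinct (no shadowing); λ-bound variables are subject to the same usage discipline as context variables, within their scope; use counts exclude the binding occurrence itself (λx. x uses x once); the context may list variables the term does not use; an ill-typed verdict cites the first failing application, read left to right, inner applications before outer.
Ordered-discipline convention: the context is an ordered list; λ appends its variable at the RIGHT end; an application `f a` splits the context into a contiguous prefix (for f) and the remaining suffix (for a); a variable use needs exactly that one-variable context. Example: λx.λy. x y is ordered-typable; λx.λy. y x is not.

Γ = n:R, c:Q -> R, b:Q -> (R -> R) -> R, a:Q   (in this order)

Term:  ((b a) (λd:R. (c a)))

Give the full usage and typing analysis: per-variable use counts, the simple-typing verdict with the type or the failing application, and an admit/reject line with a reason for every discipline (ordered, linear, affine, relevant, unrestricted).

usage: n ×0; c ×1; b ×1; a ×2; d (λ-bound) ×0
uses in reading order: b, a, c, a
typing: ✓ — R
ordered: ✗ — repeated use of a ×2; n, d left unused
linear: ✗ — repeated use of a ×2; n, d left unused
affine: ✗ — repeated use of a ×2
relevant: ✗ — n, d left unused
unrestricted: ✓ — type-checks (R) and nothing is barred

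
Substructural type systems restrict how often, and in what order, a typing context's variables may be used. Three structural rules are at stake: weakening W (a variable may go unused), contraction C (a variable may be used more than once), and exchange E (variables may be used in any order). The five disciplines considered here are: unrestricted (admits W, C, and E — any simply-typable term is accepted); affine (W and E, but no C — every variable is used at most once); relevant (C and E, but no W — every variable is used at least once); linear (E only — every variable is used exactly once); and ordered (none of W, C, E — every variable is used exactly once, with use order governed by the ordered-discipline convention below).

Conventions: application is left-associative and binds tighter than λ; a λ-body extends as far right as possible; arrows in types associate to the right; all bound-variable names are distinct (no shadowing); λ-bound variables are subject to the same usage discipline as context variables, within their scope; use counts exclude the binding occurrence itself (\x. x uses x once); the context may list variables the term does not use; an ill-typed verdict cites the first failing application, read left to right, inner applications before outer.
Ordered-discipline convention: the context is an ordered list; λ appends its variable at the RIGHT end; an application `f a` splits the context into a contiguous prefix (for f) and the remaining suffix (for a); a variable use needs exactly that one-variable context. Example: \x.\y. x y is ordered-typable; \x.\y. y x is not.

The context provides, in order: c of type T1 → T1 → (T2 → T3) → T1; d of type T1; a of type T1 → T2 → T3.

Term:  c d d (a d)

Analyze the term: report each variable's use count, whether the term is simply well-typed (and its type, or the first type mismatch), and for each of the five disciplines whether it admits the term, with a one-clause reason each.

usage: c: 1×, d: 3×, a: 1×
use order (left to right): c, d, d, a, d
typing: the term checks, with type T1
ordered: ✗, repeated use of d ×3
linear: ✗, repeated use of d ×3
affine: ✗, repeated use of d ×3
relevant: ✓, c, d, a: all used, weakening unneeded
unrestricted: ✓, simply typable at T1; W, C, E all held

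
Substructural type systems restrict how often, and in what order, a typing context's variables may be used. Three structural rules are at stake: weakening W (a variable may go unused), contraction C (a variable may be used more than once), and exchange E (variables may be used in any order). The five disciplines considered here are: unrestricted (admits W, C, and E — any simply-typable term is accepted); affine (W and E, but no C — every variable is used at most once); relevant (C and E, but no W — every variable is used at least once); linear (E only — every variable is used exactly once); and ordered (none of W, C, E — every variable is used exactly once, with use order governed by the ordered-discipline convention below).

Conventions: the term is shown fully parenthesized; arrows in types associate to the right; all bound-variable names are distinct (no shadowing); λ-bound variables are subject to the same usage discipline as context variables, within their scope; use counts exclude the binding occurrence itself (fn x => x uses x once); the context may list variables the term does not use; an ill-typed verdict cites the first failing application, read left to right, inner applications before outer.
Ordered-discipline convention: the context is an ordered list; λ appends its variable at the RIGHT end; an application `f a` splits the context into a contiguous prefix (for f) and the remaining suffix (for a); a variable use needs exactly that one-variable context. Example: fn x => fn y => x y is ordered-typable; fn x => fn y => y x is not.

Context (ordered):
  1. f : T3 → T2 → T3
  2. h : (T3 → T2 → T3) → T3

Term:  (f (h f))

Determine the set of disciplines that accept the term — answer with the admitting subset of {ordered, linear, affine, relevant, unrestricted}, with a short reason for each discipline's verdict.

admitted in: relevant, unrestricted
counts: f ×2; h ×1
use order (left to right): f, h, f
typing: well-typed — term : T2 → T3
ordered: ✗, needs contraction — f ×2
linear: ✗, needs contraction — f ×2
affine: ✗, needs contraction — f ×2
relevant: ✓, at least one use each (f, h)
unrestricted: ✓, type-checks (T2 → T3) and nothing is barred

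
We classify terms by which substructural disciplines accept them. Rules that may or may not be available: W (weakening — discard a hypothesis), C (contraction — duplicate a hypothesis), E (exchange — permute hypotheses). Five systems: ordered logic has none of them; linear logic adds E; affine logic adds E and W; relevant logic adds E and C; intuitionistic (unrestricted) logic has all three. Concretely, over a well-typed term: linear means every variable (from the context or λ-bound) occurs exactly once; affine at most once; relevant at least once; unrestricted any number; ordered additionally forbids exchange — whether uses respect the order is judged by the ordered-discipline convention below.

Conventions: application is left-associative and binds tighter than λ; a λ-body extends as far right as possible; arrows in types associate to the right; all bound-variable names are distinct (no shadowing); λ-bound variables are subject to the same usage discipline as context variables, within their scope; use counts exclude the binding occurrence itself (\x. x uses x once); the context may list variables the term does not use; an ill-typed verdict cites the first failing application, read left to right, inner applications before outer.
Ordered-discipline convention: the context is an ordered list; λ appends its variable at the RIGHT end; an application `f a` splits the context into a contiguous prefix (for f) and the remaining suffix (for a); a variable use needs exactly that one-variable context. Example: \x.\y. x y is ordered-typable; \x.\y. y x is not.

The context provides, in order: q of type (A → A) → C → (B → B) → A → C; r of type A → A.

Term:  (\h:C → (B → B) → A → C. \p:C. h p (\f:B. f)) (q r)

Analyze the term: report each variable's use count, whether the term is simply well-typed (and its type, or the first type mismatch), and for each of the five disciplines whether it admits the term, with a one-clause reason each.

variable uses: q: 1×; r: 1×; h (bound): 1×; p (bound): 1×; f (bound): 1×
use order (left to right): h, p, f, q, r
typing: well-typed — term : C → A → C
ordered: ✓, one use each (q, r, h, p, f); ordered split holds
linear: ✓, q, r, h, p, f: one use apiece
affine: ✓, no duplicate uses among q, r, h, p, f
relevant: ✓, q, r, h, p, f: all used, weakening unneeded
unrestricted: ✓, well-typed at C → A → C; no restrictions here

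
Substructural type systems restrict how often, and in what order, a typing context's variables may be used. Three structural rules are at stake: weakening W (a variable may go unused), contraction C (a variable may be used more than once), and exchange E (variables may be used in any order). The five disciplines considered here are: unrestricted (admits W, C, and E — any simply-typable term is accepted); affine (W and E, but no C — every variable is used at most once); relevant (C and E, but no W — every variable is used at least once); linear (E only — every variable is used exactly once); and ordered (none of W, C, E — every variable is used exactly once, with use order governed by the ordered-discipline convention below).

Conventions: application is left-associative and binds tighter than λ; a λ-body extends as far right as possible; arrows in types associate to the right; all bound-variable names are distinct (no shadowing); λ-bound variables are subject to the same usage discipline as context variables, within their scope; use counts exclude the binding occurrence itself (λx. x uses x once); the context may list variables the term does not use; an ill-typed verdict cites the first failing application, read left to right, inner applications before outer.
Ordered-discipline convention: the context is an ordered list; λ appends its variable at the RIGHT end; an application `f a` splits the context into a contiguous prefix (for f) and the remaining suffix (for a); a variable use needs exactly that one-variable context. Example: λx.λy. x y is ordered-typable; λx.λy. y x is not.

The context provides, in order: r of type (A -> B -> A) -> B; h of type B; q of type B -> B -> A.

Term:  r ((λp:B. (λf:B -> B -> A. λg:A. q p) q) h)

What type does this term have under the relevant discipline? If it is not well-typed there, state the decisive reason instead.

not well-typed under relevant — f, g never used (weakening)
counts: r=1; h=1; q=2; p (λ-bound)=1; f (λ-bound)=0; g (λ-bound)=0
uses in reading order: r, q, p, q, h
typing: well-typed at B
all disciplines: ordered ✗, linear ✗, affine ✗, relevant ✗, unrestricted ✓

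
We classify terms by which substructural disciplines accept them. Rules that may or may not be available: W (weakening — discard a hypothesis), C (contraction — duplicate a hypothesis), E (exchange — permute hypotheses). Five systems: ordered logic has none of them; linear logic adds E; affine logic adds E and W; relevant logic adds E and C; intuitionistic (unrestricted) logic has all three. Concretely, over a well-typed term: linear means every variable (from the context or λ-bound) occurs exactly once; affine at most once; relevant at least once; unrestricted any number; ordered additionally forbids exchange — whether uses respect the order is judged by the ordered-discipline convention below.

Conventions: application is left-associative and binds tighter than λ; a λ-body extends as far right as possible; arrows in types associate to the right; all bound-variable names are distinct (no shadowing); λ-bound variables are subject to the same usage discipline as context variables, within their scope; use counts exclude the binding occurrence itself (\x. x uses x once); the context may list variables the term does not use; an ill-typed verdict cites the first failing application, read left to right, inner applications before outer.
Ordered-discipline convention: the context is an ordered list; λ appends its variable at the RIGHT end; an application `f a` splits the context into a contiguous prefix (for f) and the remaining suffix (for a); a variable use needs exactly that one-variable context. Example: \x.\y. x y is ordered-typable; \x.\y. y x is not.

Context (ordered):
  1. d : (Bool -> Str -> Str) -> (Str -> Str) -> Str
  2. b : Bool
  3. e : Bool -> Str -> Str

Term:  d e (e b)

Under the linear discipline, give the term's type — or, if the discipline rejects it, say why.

not well-typed under linear — uses contraction: e ×2
variable uses: d=1; b=1; e=2
uses in reading order: d, e, e, b
typing: the term checks, with type Str
per-discipline verdicts: ordered ✗ · linear ✗ · affine ✗ · relevant ✓ · unrestricted ✓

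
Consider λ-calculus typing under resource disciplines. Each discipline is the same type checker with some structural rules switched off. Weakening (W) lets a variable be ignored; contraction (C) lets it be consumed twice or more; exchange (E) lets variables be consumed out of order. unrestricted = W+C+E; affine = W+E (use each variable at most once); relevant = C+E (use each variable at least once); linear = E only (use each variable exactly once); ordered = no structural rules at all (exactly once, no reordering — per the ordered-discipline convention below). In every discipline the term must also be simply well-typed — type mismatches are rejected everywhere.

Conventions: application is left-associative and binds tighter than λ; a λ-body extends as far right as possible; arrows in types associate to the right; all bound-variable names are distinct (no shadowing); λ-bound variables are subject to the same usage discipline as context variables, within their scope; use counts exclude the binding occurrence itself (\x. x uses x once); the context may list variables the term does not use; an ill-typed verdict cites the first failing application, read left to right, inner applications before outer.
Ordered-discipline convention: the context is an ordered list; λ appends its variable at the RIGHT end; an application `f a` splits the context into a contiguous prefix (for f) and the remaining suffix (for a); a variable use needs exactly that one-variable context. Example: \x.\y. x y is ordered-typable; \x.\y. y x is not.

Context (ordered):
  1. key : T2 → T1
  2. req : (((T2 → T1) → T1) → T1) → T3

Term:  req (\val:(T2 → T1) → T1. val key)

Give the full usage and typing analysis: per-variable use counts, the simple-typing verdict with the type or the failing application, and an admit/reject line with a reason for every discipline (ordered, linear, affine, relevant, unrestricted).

counts: key: 1×, req: 1×, val [bound]: 1×
order of uses: req, val, key
typing: ✓ — T3
ordered ✗ (use order req, val, key needs exchange)
linear ✓ (single use per variable (key, req, val))
affine ✓ (no duplicate uses among key, req, val)
relevant ✓ (at least one use each (key, req, val))
unrestricted ✓ (well-typed at T3; no restrictions here)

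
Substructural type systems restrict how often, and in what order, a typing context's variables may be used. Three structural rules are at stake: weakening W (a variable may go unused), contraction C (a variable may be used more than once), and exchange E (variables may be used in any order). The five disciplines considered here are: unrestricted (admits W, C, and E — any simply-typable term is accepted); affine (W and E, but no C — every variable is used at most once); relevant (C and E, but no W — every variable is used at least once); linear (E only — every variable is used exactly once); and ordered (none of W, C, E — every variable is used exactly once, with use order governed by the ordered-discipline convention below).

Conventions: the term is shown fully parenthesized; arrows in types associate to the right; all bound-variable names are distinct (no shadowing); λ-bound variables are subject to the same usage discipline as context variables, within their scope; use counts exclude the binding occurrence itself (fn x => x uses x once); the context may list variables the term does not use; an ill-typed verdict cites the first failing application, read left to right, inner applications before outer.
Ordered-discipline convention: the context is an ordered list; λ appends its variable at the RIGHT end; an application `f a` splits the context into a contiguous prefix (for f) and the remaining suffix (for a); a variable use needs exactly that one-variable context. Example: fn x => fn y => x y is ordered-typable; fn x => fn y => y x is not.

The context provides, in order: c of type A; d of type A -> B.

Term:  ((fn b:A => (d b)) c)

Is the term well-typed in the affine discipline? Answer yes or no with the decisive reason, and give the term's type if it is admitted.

yes — c, d, b: no repeats, contraction unneeded; term : B
usage: c: 1×, d: 1×, b [bound]: 1×
use order (left to right): d, b, c
typing: ✓ — B
summary: ordered ✗ | linear ✓ | affine ✓ | relevant ✓ | unrestricted ✓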